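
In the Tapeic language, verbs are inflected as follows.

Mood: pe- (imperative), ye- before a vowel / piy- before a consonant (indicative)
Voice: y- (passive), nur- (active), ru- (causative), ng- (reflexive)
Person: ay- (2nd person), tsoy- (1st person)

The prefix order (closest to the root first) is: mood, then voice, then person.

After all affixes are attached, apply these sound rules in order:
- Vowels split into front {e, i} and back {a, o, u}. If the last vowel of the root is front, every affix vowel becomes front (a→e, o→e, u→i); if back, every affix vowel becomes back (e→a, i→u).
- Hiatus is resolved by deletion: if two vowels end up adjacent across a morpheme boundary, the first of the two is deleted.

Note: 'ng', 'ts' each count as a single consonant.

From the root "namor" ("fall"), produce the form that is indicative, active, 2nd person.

aynurpuynamor

Attach mood indicative piy- (before consonant 'n') → piynamor.
Attach voice active nur- → nurpiynamor.
Attach person 2nd person ay- → aynurpiynamor.
Apply vowel harmony: aynurpiynamor → aynurpuynamor.
Vowel deletion: no change.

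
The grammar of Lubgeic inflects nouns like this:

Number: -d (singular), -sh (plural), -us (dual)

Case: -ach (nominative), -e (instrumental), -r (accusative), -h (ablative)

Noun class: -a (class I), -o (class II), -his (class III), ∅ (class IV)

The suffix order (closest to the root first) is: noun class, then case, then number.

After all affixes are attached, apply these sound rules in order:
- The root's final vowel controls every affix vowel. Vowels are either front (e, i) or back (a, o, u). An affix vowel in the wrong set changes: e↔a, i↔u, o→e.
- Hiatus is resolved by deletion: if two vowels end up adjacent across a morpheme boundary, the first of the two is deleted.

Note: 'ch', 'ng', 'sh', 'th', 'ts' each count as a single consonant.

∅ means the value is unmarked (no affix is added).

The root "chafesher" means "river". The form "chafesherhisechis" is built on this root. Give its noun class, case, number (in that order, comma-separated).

Segment: chafesher-his-ach-us.
noun class: -his → class III.
case: -ach → nominative.
number: -us → dual.

class III, nominative, dual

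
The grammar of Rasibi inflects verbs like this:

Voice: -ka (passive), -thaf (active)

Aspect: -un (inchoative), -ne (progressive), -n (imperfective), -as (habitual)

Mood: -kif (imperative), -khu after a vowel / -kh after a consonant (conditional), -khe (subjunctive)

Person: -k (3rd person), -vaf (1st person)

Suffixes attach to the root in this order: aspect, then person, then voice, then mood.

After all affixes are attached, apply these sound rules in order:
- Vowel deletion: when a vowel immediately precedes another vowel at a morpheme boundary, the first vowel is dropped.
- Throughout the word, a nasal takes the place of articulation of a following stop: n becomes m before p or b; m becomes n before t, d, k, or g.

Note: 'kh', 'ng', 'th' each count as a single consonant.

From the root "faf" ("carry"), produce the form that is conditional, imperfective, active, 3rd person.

Attach aspect imperfective -n → fafn.
Attach person 3rd person -k → fafnk.
Attach voice active -thaf → fafnkthaf.
Attach mood conditional -kh (after consonant 'f') → fafnkthafkh.
Vowel deletion: no change.
Nasal assimilation: no change.

fafnkthafkh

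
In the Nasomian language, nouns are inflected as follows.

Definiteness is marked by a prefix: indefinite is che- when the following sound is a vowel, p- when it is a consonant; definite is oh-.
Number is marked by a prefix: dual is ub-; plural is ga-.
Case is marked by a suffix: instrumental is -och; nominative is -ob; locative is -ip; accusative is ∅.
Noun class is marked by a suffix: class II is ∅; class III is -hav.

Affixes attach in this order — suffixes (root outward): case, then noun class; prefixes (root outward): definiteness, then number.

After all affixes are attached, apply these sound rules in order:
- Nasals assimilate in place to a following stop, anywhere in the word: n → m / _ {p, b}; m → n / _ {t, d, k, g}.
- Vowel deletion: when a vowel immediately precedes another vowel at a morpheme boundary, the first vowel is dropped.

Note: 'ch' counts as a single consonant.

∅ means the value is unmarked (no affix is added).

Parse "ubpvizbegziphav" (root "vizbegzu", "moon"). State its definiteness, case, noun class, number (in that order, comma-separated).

indefinite, locative, class III, dual

Segment: ub-p-vizbegzu-ip-hav.
definiteness: che/p- → indefinite.
case: -ip → locative.
noun class: -hav → class III.
number: ub- → dual.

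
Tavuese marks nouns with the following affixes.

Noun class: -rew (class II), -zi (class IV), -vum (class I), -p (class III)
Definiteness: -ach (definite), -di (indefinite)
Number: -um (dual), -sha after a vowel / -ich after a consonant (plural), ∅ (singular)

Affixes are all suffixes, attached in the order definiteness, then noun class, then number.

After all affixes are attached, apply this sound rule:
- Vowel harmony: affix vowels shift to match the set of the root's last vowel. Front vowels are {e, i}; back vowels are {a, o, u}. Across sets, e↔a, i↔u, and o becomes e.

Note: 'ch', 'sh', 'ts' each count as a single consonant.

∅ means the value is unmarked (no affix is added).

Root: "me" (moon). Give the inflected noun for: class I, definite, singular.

Attach definiteness definite -ach → meach.
Attach noun class class I -vum → meachvum.
number = singular: zero marking, form stays meachvum.
Apply vowel harmony: meachvum → meechvim.

meechvim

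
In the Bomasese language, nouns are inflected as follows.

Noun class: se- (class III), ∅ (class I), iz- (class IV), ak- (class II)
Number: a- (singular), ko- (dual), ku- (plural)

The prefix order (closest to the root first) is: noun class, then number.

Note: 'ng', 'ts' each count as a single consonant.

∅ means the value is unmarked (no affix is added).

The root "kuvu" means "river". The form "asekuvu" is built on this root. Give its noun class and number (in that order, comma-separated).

class III, singular

Segment: a-se-kuvu.
noun class: se- → class III.
number: a- → singular.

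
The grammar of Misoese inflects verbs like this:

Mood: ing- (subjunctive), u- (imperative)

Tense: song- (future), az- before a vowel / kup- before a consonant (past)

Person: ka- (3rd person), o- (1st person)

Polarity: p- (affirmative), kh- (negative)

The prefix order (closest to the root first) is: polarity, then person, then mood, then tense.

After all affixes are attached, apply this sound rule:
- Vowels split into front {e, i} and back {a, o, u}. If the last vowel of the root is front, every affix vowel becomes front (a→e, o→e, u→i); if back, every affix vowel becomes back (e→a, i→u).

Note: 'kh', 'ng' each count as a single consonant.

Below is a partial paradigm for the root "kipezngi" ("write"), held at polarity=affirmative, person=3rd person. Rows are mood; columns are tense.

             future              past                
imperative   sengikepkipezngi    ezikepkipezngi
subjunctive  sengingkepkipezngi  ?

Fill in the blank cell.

Attach polarity affirmative p- → pkipezngi.
Attach person 3rd person ka- → kapkipezngi.
Attach mood subjunctive ing- → ingkapkipezngi.
Attach tense past az- (before vowel 'i') → azingkapkipezngi.
Apply vowel harmony: azingkapkipezngi → ezingkepkipezngi.

ezingkepkipezngi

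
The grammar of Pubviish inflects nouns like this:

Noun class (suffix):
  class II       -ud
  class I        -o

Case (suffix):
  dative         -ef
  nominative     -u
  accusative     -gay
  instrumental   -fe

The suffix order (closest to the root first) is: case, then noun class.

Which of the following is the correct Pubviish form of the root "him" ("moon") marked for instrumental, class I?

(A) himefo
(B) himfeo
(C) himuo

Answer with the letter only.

Attach case instrumental -fe → himfe.
Attach noun class class I -o → himfeo.
So the correct form is himfeo, option (B).
(A) himefo is wrong: it uses dative instead of instrumental for case.
(C) himuo is wrong: it uses nominative instead of instrumental for case.

B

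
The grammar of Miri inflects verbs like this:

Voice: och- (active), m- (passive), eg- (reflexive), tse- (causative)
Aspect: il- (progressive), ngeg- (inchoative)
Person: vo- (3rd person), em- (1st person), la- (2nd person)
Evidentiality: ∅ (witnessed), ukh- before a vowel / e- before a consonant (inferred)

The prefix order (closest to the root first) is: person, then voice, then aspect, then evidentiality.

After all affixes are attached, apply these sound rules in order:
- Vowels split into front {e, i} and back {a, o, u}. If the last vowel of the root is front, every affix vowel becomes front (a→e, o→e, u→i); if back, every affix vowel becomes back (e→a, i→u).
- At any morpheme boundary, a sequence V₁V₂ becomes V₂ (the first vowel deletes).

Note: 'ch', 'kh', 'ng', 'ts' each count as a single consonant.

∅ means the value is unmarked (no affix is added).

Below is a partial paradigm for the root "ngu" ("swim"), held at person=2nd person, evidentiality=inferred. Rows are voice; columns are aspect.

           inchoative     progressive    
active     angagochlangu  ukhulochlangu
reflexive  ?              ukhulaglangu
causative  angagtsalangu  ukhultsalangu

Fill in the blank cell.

angagaglangu

Attach person 2nd person la- → langu.
Attach voice reflexive eg- → eglangu.
Attach aspect inchoative ngeg- → ngegeglangu.
Attach evidentiality inferred e- (before consonant 'ng') → engegeglangu.
Apply vowel harmony: engegeglangu → angagaglangu.
Vowel deletion: no change.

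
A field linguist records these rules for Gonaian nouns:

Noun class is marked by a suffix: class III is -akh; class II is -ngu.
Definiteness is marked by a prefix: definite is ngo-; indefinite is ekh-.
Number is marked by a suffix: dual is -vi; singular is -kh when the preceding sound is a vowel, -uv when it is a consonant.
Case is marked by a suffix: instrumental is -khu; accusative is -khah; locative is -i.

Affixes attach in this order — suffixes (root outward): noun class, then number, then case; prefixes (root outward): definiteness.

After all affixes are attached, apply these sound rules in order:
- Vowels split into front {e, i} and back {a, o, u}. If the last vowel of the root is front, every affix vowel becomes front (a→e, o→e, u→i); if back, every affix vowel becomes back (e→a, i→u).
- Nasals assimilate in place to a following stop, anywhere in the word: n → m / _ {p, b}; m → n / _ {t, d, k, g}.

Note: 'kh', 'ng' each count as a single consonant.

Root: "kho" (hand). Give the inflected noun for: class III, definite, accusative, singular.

Attach definiteness definite ngo- → ngokho.
Attach noun class class III -akh → ngokhoakh.
Attach number singular -uv (after consonant 'kh') → ngokhoakhuv.
Attach case accusative -khah → ngokhoakhuvkhah.
Vowel harmony: no change.
Nasal assimilation: no change.

ngokhoakhuvkhah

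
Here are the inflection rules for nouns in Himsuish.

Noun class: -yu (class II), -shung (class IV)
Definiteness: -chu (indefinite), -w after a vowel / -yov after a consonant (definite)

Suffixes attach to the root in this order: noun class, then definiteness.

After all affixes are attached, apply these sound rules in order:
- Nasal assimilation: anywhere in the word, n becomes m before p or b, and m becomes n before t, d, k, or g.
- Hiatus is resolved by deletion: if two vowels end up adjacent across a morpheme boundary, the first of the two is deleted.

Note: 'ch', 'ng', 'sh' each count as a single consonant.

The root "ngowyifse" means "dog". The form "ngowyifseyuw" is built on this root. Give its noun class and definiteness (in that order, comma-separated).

class II, definite

Segment: ngowyifse-yu-w.
noun class: -yu → class II.
definiteness: -w/yov → definite.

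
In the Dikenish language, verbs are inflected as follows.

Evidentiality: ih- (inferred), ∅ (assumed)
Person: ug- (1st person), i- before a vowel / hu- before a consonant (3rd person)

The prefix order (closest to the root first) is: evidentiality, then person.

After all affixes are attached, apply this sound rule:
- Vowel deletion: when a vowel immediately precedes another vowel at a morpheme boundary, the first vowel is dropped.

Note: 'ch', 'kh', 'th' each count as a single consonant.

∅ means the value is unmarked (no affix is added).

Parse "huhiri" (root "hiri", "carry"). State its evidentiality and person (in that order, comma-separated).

assumed, 3rd person

Segment: hu-hiri.
evidentiality: ∅ → assumed.
person: i/hu- → 3rd person.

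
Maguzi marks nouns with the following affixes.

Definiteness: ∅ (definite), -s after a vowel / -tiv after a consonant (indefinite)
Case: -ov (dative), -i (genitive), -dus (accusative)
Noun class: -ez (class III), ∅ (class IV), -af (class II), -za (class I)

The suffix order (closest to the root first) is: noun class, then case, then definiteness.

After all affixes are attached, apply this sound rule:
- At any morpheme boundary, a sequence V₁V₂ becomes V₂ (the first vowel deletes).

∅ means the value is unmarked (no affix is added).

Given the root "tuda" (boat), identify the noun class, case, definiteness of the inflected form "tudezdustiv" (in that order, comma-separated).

Segment: tuda-ez-dus-tiv.
noun class: -ez → class III.
case: -dus → accusative.
definiteness: -s/tiv → indefinite.

class III, accusative, indefinite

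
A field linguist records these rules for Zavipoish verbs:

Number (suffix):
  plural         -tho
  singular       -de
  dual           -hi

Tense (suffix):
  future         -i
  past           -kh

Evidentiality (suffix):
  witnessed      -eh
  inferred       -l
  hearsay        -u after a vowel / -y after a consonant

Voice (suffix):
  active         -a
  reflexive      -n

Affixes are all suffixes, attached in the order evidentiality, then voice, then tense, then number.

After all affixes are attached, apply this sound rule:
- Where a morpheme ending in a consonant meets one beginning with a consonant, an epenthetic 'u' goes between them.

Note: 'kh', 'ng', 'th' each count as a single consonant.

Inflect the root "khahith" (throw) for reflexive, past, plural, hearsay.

Attach evidentiality hearsay -y (after consonant 'th') → khahithy.
Attach voice reflexive -n → khahithyn.
Attach tense past -kh → khahithynkh.
Attach number plural -tho → khahithynkhtho.
Apply epenthesis: khahithynkhtho → khahithuyunukhutho.

khahithuyunukhutho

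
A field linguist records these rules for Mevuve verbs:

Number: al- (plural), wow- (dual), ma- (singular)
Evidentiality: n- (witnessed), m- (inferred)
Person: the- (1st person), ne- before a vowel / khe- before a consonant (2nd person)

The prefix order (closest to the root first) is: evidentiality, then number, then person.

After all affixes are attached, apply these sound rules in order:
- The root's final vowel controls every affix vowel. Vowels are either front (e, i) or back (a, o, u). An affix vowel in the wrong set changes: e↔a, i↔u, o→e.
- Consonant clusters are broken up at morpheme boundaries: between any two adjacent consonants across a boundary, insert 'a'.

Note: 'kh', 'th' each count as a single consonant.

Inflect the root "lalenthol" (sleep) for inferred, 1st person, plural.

thaalamalalenthol

Attach evidentiality inferred m- → mlalenthol.
Attach number plural al- → almlalenthol.
Attach person 1st person the- → thealmlalenthol.
Apply vowel harmony: thealmlalenthol → thaalmlalenthol.
Apply epenthesis: thaalmlalenthol → thaalamalalenthol.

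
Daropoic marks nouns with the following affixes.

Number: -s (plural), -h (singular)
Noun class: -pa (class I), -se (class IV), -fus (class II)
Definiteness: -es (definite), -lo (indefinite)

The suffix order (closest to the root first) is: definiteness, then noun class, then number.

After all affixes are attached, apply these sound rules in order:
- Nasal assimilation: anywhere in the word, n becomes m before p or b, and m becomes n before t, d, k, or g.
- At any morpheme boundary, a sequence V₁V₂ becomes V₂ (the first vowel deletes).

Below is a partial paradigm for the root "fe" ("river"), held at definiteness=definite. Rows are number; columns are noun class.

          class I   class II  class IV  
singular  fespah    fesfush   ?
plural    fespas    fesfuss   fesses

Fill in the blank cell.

Attach definiteness definite -es → fees.
Attach noun class class IV -se → feesse.
Attach number singular -h → feesseh.
Nasal assimilation: no change.
Apply vowel deletion: feesseh → fesseh.

fesseh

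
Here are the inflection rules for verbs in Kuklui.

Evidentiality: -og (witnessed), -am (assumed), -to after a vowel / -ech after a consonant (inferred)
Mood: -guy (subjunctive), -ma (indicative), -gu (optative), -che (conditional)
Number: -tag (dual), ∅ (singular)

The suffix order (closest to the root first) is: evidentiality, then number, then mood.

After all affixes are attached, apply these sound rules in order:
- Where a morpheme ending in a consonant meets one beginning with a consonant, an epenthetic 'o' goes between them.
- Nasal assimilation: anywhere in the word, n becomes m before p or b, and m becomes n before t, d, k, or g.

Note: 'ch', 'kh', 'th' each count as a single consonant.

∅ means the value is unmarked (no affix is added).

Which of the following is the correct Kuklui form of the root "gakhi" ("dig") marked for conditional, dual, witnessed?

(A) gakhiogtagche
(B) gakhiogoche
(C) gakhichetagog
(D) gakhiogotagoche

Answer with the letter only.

Attach evidentiality witnessed -og → gakhiog.
Attach number dual -tag → gakhiogtag.
Attach mood conditional -che → gakhiogtagche.
Apply epenthesis: gakhiogtagche → gakhiogotagoche.
Nasal assimilation: no change.
So the correct form is gakhiogotagoche, option (D).
(C) gakhichetagog is wrong: it has the affixes in the wrong order.
(A) gakhiogtagche is wrong: it fails to apply the sound rule(s).
(B) gakhiogoche is wrong: it uses singular instead of dual for number.

D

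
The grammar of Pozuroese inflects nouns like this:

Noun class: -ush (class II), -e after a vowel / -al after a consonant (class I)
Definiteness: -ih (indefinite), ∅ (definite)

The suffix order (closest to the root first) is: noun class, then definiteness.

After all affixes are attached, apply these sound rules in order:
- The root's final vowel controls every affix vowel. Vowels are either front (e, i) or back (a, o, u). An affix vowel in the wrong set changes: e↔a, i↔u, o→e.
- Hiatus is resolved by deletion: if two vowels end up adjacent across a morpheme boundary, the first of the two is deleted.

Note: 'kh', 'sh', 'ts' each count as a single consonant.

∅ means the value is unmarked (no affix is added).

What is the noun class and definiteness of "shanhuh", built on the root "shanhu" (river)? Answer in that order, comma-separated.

Segment: shanhu-e-ih.
noun class: -e/al → class I.
definiteness: -ih → indefinite.

class I, indefinite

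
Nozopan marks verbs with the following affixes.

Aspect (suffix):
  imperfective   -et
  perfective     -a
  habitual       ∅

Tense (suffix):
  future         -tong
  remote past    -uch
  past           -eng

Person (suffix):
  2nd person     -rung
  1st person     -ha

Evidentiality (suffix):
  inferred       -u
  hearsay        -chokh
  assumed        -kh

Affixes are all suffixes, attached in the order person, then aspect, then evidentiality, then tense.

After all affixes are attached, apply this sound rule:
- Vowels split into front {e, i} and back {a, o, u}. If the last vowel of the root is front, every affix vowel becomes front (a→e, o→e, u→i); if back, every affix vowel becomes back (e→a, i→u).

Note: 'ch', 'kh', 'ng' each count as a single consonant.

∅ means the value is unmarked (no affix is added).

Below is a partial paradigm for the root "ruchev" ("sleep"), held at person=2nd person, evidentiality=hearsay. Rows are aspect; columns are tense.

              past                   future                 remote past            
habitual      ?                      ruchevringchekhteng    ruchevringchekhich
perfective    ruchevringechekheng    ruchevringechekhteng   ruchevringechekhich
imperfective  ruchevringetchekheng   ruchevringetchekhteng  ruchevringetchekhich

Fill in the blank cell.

ruchevringchekheng

Attach person 2nd person -rung → ruchevrung.
aspect = habitual: zero marking, form stays ruchevrung.
Attach evidentiality hearsay -chokh → ruchevrungchokh.
Attach tense past -eng → ruchevrungchokheng.
Apply vowel harmony: ruchevrungchokheng → ruchevringchekheng.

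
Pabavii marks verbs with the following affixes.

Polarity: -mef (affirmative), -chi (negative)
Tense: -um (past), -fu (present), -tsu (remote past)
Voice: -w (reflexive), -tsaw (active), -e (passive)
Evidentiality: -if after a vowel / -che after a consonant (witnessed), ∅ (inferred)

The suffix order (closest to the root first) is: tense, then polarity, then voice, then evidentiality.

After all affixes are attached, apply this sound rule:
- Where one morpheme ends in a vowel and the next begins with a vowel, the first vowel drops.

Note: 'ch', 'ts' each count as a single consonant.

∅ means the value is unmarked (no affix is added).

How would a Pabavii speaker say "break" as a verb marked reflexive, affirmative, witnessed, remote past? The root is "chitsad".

chitsadtsumefwche

Attach tense remote past -tsu → chitsadtsu.
Attach polarity affirmative -mef → chitsadtsumef.
Attach voice reflexive -w → chitsadtsumefw.
Attach evidentiality witnessed -che (after consonant 'w') → chitsadtsumefwche.
Vowel deletion: no change.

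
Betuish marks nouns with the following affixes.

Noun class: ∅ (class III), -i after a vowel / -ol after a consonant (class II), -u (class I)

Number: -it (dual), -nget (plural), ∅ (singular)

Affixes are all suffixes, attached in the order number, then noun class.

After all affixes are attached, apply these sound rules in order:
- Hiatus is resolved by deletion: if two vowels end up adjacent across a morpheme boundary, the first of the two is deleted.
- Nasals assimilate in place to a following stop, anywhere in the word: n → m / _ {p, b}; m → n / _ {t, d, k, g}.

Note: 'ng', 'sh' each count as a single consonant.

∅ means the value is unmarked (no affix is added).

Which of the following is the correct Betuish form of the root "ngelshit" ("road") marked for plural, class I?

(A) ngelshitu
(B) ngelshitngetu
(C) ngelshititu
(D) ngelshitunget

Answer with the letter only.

Attach number plural -nget → ngelshitnget.
Attach noun class class I -u → ngelshitngetu.
Vowel deletion: no change.
Nasal assimilation: no change.
So the correct form is ngelshitngetu, option (B).
(A) ngelshitu is wrong: it uses singular instead of plural for number.
(C) ngelshititu is wrong: it uses dual instead of plural for number.
(D) ngelshitunget is wrong: it has the affixes in the wrong order.

B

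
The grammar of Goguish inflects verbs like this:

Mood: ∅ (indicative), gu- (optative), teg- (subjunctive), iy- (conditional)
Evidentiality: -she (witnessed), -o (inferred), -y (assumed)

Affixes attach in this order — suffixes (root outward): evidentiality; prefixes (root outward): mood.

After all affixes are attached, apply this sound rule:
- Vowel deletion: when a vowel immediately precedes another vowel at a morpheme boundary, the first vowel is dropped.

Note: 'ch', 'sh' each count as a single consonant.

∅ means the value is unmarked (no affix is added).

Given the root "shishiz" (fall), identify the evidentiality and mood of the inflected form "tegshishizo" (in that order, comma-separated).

Segment: teg-shishiz-o.
evidentiality: -o → inferred.
mood: teg- → subjunctive.

inferred, subjunctive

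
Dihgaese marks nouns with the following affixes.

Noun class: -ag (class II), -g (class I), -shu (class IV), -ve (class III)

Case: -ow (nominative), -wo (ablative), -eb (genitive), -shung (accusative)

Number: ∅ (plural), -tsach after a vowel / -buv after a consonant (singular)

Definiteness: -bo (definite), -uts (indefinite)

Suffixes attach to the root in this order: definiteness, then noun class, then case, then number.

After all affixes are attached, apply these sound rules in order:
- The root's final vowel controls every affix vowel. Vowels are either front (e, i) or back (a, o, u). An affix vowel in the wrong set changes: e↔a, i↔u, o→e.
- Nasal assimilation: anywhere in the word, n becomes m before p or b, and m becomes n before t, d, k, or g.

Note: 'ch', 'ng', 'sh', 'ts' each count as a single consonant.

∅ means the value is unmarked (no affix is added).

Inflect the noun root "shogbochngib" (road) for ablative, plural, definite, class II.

shogbochngibbeegwe

Attach definiteness definite -bo → shogbochngibbo.
Attach noun class class II -ag → shogbochngibboag.
Attach case ablative -wo → shogbochngibboagwo.
number = plural: zero marking, form stays shogbochngibboagwo.
Apply vowel harmony: shogbochngibboagwo → shogbochngibbeegwe.
Nasal assimilation: no change.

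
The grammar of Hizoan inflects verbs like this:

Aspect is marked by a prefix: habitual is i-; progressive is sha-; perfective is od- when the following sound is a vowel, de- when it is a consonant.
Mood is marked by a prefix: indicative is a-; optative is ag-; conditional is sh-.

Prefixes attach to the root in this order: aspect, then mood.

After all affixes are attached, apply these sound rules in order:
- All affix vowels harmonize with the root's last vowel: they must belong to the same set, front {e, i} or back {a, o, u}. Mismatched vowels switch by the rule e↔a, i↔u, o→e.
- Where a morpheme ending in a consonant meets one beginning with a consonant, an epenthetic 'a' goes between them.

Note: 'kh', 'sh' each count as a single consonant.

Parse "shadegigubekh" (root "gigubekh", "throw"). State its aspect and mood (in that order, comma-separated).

perfective, conditional

Segment: sh-de-gigubekh.
aspect: od/de- → perfective.
mood: sh- → conditional.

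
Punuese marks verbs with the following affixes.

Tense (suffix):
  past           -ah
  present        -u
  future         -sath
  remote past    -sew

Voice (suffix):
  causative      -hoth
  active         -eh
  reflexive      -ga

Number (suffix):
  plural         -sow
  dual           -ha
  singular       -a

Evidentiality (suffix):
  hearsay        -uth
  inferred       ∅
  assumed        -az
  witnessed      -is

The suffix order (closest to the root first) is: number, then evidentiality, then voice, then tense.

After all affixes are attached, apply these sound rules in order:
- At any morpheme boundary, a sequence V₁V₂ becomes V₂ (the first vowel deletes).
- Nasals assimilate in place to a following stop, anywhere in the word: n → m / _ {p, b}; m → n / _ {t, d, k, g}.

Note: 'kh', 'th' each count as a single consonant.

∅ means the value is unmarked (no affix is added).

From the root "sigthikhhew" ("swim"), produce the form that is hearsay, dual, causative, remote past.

Attach number dual -ha → sigthikhhewha.
Attach evidentiality hearsay -uth → sigthikhhewhauth.
Attach voice causative -hoth → sigthikhhewhauthhoth.
Attach tense remote past -sew → sigthikhhewhauthhothsew.
Apply vowel deletion: sigthikhhewhauthhothsew → sigthikhhewhuthhothsew.
Nasal assimilation: no change.

sigthikhhewhuthhothsew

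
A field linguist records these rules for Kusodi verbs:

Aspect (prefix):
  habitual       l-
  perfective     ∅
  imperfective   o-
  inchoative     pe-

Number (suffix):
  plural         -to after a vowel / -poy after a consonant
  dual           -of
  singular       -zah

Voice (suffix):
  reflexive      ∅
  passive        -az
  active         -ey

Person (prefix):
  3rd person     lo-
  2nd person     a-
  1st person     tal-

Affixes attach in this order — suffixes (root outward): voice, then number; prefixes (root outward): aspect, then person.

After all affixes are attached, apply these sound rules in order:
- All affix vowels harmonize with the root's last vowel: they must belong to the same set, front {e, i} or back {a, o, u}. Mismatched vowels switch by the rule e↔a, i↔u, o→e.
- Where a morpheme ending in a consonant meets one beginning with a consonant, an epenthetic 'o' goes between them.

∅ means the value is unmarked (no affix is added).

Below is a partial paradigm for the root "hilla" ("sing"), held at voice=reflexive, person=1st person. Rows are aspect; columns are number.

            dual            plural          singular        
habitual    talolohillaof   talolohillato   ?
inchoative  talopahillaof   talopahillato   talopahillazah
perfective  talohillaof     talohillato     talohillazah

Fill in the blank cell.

talolohillazah

voice = reflexive: zero marking, form stays hilla.
Attach number singular -zah → hillazah.
Attach aspect habitual l- → lhillazah.
Attach person 1st person tal- → tallhillazah.
Vowel harmony: no change.
Apply epenthesis: tallhillazah → talolohillazah.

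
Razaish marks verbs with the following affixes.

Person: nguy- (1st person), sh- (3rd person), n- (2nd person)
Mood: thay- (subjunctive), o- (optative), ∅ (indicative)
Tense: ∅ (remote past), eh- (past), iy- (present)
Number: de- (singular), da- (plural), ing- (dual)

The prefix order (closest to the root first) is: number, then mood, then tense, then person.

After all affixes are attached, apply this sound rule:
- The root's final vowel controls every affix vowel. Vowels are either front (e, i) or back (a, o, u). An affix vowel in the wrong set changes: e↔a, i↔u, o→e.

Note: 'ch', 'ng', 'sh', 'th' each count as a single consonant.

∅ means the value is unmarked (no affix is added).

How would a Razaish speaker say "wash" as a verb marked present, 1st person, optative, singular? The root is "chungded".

ngiyiyedechungded

Attach number singular de- → dechungded.
Attach mood optative o- → odechungded.
Attach tense present iy- → iyodechungded.
Attach person 1st person nguy- → nguyiyodechungded.
Apply vowel harmony: nguyiyodechungded → ngiyiyedechungded.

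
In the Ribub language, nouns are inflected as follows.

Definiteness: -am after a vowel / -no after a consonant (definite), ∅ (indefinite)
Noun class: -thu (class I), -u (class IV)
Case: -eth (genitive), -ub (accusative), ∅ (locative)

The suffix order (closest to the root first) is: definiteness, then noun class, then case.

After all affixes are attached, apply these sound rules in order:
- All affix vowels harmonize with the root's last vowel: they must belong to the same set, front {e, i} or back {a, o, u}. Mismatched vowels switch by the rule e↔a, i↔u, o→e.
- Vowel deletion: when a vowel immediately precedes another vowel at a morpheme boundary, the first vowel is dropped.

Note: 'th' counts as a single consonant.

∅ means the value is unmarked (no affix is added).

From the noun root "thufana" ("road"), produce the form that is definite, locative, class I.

Attach definiteness definite -am (after vowel 'a') → thufanaam.
Attach noun class class I -thu → thufanaamthu.
case = locative: zero marking, form stays thufanaamthu.
Vowel harmony: no change.
Apply vowel deletion: thufanaamthu → thufanamthu.

thufanamthu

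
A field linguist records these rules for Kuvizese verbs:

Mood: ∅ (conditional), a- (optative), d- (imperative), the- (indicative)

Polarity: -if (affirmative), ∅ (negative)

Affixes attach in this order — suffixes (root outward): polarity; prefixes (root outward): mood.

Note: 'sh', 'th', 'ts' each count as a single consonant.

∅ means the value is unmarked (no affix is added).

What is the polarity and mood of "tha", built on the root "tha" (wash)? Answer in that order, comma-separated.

Segment: tha.
polarity: ∅ → negative.
mood: ∅ → conditional.

negative, conditional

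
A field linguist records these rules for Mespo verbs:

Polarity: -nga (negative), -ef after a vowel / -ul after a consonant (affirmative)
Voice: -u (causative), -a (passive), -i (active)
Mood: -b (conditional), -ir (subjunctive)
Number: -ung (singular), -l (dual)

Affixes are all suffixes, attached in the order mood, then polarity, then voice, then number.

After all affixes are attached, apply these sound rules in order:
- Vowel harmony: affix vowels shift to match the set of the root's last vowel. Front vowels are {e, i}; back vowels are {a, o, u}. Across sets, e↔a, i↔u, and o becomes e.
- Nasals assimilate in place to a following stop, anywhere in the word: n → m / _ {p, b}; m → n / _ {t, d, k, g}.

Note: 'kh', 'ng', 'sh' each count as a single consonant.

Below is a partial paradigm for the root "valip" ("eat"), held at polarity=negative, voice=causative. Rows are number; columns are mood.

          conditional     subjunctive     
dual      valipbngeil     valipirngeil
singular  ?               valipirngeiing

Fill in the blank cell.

valipbngeiing

Attach mood conditional -b → valipb.
Attach polarity negative -nga → valipbnga.
Attach voice causative -u → valipbngau.
Attach number singular -ung → valipbngauung.
Apply vowel harmony: valipbngauung → valipbngeiing.
Nasal assimilation: no change.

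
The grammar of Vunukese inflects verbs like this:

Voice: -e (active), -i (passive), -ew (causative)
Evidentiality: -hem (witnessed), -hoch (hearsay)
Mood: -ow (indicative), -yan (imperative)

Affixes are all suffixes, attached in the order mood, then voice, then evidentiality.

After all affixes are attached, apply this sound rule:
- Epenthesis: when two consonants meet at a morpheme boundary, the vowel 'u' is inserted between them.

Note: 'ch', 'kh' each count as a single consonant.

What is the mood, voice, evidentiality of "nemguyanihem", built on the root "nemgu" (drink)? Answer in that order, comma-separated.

Segment: nemgu-yan-i-hem.
mood: -yan → imperative.
voice: -i → passive.
evidentiality: -hem → witnessed.

imperative, passive, witnessed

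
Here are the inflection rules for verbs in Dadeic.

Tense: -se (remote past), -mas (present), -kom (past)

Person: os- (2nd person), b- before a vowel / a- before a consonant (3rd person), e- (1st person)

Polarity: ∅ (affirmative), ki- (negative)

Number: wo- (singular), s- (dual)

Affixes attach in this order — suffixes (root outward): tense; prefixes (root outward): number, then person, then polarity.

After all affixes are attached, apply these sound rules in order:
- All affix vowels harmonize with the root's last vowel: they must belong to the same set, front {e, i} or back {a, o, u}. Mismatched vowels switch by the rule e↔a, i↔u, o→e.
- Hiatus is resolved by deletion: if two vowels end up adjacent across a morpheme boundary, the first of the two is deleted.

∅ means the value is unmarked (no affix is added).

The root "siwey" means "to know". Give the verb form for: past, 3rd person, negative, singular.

kewesiweykem

Attach number singular wo- → wosiwey.
Attach tense past -kom → wosiweykom.
Attach person 3rd person a- (before consonant 'w') → awosiweykom.
Attach polarity negative ki- → kiawosiweykom.
Apply vowel harmony: kiawosiweykom → kiewesiweykem.
Apply vowel deletion: kiewesiweykem → kewesiweykem.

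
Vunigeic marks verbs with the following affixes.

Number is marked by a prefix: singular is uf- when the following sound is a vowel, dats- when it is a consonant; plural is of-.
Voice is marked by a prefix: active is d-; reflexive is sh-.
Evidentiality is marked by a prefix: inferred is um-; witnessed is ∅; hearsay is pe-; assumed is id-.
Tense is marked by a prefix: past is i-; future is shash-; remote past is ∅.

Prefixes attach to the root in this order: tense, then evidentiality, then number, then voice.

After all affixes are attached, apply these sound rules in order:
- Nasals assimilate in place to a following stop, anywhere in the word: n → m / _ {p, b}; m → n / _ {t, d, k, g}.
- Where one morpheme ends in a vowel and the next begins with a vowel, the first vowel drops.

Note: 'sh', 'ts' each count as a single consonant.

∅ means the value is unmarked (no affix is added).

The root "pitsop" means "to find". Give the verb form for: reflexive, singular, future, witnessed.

shdatsshashpitsop

Attach tense future shash- → shashpitsop.
evidentiality = witnessed: zero marking, form stays shashpitsop.
Attach number singular dats- (before consonant 'sh') → datsshashpitsop.
Attach voice reflexive sh- → shdatsshashpitsop.
Nasal assimilation: no change.
Vowel deletion: no change.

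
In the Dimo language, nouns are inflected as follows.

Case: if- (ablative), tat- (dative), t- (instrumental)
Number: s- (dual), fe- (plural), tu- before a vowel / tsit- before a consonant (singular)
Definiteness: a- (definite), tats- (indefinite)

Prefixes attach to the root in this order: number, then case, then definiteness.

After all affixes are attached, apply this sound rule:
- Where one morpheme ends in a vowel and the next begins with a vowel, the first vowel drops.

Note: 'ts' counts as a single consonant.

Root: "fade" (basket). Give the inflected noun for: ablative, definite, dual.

Attach number dual s- → sfade.
Attach case ablative if- → ifsfade.
Attach definiteness definite a- → aifsfade.
Apply vowel deletion: aifsfade → ifsfade.

ifsfade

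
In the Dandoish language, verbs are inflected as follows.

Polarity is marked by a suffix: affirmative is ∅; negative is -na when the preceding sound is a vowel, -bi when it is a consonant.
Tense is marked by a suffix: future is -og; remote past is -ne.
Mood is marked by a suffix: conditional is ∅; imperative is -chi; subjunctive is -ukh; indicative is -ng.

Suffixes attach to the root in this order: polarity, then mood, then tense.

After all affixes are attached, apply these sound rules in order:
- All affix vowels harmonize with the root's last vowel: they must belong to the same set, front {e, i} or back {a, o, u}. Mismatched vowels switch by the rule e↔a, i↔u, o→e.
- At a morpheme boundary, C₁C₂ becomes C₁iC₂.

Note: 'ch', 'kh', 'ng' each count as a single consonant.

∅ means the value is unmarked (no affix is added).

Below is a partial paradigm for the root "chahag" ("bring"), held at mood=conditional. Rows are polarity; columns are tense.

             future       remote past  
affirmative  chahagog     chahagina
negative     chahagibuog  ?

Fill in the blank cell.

chahagibuna

Attach polarity negative -bi (after consonant 'g') → chahagbi.
mood = conditional: zero marking, form stays chahagbi.
Attach tense remote past -ne → chahagbine.
Apply vowel harmony: chahagbine → chahagbuna.
Apply epenthesis: chahagbuna → chahagibuna.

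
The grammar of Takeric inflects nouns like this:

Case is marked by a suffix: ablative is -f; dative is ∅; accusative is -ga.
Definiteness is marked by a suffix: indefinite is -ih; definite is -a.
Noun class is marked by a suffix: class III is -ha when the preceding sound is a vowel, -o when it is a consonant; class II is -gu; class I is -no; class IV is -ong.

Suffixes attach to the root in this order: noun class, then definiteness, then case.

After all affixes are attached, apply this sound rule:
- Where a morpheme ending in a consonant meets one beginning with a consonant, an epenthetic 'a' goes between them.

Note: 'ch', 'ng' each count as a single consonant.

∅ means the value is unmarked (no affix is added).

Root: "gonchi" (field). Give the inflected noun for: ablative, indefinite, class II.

gonchiguihaf

Attach noun class class II -gu → gonchigu.
Attach definiteness indefinite -ih → gonchiguih.
Attach case ablative -f → gonchiguihf.
Apply epenthesis: gonchiguihf → gonchiguihaf.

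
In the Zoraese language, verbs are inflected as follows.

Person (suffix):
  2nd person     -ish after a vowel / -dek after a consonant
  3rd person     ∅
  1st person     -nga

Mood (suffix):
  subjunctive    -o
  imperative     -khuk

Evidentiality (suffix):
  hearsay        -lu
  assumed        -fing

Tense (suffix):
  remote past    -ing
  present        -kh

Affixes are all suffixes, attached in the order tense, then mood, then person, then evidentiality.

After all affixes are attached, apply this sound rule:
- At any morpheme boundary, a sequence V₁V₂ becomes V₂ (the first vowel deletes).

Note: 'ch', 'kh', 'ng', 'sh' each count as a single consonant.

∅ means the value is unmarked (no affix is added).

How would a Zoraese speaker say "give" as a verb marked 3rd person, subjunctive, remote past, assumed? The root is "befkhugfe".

Attach tense remote past -ing → befkhugfeing.
Attach mood subjunctive -o → befkhugfeingo.
person = 3rd person: zero marking, form stays befkhugfeingo.
Attach evidentiality assumed -fing → befkhugfeingofing.
Apply vowel deletion: befkhugfeingofing → befkhugfingofing.

befkhugfingofing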